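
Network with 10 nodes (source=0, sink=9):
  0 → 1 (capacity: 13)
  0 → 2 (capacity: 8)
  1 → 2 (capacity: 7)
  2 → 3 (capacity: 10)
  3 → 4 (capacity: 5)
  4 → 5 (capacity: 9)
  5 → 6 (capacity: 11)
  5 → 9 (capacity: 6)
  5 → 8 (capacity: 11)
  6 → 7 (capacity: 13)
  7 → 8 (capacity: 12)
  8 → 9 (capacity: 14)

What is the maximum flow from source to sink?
Maximum flow = 5

Max flow: 5

Flow assignment:
  0 → 1: 5/13
  1 → 2: 5/7
  2 → 3: 5/10
  3 → 4: 5/5
  4 → 5: 5/9
  5 → 9: 5/6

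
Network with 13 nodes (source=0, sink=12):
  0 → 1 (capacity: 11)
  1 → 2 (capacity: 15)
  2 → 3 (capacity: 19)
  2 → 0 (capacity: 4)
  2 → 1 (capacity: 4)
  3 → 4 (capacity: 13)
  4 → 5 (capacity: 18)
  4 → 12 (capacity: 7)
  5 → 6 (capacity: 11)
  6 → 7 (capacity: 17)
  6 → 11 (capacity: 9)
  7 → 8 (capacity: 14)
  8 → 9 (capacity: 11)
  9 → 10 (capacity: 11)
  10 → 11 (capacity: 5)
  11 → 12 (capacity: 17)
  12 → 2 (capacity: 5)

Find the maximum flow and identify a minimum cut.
Max flow = 11, Min cut edges: (0,1)

Maximum flow: 11
Minimum cut: (0,1)
Partition: S = [0], T = [1, 2, 3, 4, 5, 6, 7, 8, 9, 10, 11, 12]

Max-flow min-cut theorem verified: both equal 11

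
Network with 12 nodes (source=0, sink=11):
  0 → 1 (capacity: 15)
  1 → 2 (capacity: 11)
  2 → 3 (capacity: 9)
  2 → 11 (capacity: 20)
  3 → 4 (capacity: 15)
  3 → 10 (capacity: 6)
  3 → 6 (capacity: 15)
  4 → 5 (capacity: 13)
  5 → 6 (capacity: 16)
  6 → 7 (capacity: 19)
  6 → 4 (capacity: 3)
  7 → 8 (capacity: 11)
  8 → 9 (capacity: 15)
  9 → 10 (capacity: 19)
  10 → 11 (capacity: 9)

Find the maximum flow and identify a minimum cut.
Max flow = 11, Min cut edges: (1,2)

Maximum flow: 11
Minimum cut: (1,2)
Partition: S = [0, 1], T = [2, 3, 4, 5, 6, 7, 8, 9, 10, 11]

Max-flow min-cut theorem verified: both equal 11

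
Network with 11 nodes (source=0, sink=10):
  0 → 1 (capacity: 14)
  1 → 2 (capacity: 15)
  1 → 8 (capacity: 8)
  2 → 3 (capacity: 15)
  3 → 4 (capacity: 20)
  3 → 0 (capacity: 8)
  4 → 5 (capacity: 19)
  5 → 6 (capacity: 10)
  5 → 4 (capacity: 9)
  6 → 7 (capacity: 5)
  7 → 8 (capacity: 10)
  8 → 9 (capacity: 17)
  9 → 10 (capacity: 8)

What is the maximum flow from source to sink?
Maximum flow = 8

Max flow: 8

Flow assignment:
  0 → 1: 9/14
  1 → 2: 6/15
  1 → 8: 3/8
  2 → 3: 6/15
  3 → 4: 5/20
  3 → 0: 1/8
  4 → 5: 5/19
  5 → 6: 5/10
  6 → 7: 5/5
  7 → 8: 5/10
  8 → 9: 8/17
  9 → 10: 8/8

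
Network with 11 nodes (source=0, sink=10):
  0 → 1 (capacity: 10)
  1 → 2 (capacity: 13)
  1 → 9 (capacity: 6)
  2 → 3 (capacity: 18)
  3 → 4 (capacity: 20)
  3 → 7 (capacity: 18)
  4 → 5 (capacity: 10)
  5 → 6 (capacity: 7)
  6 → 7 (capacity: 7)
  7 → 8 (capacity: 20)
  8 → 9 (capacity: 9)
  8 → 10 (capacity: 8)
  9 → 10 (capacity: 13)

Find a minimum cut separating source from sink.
Min cut value = 10, edges: (0,1)

Min cut value: 10
Partition: S = [0], T = [1, 2, 3, 4, 5, 6, 7, 8, 9, 10]
Cut edges: (0,1)

By max-flow min-cut theorem, max flow = min cut = 10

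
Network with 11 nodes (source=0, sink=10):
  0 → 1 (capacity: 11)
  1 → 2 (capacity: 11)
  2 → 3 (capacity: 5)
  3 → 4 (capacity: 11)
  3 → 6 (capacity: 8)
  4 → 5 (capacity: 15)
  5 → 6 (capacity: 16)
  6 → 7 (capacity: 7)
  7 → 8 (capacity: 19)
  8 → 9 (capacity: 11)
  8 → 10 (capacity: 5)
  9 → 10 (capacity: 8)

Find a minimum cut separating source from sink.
Min cut value = 5, edges: (2,3)

Min cut value: 5
Partition: S = [0, 1, 2], T = [3, 4, 5, 6, 7, 8, 9, 10]
Cut edges: (2,3)

By max-flow min-cut theorem, max flow = min cut = 5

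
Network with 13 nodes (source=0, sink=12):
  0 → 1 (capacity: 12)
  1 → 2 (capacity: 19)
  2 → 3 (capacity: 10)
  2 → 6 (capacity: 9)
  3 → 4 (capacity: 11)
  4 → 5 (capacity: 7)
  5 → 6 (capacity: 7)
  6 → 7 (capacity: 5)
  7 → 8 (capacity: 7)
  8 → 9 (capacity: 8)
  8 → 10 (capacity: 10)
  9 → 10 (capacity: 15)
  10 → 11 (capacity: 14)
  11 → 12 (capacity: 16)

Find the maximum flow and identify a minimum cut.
Max flow = 5, Min cut edges: (6,7)

Maximum flow: 5
Minimum cut: (6,7)
Partition: S = [0, 1, 2, 3, 4, 5, 6], T = [7, 8, 9, 10, 11, 12]

Max-flow min-cut theorem verified: both equal 5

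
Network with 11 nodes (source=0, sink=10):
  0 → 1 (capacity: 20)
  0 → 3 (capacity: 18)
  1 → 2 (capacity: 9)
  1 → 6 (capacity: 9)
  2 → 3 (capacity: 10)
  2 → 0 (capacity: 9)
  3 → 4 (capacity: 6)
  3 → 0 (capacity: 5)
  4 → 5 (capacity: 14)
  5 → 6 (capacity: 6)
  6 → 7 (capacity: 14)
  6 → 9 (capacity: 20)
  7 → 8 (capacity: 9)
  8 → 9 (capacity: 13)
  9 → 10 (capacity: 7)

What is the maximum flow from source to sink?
Maximum flow = 7

Max flow: 7

Flow assignment:
  0 → 1: 10/20
  0 → 3: 6/18
  1 → 2: 9/9
  1 → 6: 1/9
  2 → 0: 9/9
  3 → 4: 6/6
  4 → 5: 6/14
  5 → 6: 6/6
  6 → 9: 7/20
  9 → 10: 7/7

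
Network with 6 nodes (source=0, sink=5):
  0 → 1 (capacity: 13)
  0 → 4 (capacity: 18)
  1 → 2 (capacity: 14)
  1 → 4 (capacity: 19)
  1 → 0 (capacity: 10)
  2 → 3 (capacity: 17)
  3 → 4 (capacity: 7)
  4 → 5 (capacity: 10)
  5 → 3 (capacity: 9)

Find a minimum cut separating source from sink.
Min cut value = 10, edges: (4,5)

Min cut value: 10
Partition: S = [0, 1, 2, 3, 4], T = [5]
Cut edges: (4,5)

By max-flow min-cut theorem, max flow = min cut = 10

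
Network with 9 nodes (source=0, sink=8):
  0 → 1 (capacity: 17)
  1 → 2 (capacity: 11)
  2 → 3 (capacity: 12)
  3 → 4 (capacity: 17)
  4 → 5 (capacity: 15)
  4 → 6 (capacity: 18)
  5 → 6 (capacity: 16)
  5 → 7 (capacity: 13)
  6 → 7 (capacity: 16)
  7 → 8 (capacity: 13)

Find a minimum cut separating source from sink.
Min cut value = 11, edges: (1,2)

Min cut value: 11
Partition: S = [0, 1], T = [2, 3, 4, 5, 6, 7, 8]
Cut edges: (1,2)

By max-flow min-cut theorem, max flow = min cut = 11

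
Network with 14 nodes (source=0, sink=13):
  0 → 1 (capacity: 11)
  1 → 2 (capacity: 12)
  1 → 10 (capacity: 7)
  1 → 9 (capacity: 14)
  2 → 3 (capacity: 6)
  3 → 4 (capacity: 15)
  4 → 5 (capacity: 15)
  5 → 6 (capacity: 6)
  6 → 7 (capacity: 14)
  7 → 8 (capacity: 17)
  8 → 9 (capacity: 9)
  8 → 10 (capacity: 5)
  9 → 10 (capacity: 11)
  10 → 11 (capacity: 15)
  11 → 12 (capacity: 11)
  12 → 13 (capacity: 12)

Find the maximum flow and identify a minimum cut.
Max flow = 11, Min cut edges: (11,12)

Maximum flow: 11
Minimum cut: (11,12)
Partition: S = [0, 1, 2, 3, 4, 5, 6, 7, 8, 9, 10, 11], T = [12, 13]

Max-flow min-cut theorem verified: both equal 11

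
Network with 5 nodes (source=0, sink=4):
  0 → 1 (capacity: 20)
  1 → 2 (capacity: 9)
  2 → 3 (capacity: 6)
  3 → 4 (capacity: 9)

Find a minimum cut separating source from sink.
Min cut value = 6, edges: (2,3)

Min cut value: 6
Partition: S = [0, 1, 2], T = [3, 4]
Cut edges: (2,3)

By max-flow min-cut theorem, max flow = min cut = 6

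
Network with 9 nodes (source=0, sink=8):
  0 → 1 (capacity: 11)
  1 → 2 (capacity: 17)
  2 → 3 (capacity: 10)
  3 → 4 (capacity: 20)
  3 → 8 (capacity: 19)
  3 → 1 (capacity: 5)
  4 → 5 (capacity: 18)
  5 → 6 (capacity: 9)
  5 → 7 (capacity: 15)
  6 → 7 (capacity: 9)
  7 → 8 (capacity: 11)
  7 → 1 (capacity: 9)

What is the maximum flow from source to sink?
Maximum flow = 10

Max flow: 10

Flow assignment:
  0 → 1: 10/11
  1 → 2: 10/17
  2 → 3: 10/10
  3 → 8: 10/19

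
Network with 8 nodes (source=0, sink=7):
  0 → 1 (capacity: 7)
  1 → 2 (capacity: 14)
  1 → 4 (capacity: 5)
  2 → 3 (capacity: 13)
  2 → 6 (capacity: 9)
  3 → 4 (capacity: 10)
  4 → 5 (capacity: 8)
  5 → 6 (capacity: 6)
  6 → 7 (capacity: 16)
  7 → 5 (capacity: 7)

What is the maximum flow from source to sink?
Maximum flow = 7

Max flow: 7

Flow assignment:
  0 → 1: 7/7
  1 → 2: 7/14
  2 → 6: 7/9
  6 → 7: 7/16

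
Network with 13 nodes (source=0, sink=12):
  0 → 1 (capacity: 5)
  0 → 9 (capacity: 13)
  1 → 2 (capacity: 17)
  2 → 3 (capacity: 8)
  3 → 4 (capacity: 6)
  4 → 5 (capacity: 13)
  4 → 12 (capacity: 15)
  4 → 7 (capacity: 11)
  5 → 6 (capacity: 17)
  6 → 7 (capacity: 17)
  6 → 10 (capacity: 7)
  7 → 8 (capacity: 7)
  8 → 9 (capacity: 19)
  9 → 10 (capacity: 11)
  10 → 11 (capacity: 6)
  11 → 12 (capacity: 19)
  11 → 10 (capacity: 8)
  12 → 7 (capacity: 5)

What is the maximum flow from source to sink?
Maximum flow = 11

Max flow: 11

Flow assignment:
  0 → 1: 5/5
  0 → 9: 6/13
  1 → 2: 5/17
  2 → 3: 5/8
  3 → 4: 5/6
  4 → 12: 5/15
  9 → 10: 6/11
  10 → 11: 6/6
  11 → 12: 6/19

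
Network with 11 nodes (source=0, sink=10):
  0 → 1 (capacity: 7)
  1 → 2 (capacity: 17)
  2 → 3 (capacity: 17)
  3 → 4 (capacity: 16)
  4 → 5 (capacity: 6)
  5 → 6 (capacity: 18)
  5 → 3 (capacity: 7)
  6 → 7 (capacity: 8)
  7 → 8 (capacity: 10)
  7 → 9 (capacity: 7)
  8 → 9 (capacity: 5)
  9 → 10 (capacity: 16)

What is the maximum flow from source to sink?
Maximum flow = 6

Max flow: 6

Flow assignment:
  0 → 1: 6/7
  1 → 2: 6/17
  2 → 3: 6/17
  3 → 4: 6/16
  4 → 5: 6/6
  5 → 6: 6/18
  6 → 7: 6/8
  7 → 9: 6/7
  9 → 10: 6/16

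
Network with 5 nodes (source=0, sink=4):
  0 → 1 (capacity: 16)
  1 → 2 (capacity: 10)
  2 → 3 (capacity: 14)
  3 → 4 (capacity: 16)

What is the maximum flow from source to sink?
Maximum flow = 10

Max flow: 10

Flow assignment:
  0 → 1: 10/16
  1 → 2: 10/10
  2 → 3: 10/14
  3 → 4: 10/16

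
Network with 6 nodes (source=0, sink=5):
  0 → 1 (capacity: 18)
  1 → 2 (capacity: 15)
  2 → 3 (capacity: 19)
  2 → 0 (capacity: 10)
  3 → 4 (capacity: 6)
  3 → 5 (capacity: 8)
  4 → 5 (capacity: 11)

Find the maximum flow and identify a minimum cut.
Max flow = 14, Min cut edges: (3,4), (3,5)

Maximum flow: 14
Minimum cut: (3,4), (3,5)
Partition: S = [0, 1, 2, 3], T = [4, 5]

Max-flow min-cut theorem verified: both equal 14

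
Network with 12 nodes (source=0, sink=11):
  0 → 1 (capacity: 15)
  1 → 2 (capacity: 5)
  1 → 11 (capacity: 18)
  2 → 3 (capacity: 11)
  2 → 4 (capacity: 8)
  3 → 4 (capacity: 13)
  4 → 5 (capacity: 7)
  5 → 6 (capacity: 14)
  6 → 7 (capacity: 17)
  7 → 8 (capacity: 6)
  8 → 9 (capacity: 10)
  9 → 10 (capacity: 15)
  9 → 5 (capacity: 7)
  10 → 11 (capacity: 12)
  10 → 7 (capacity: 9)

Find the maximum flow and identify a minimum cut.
Max flow = 15, Min cut edges: (0,1)

Maximum flow: 15
Minimum cut: (0,1)
Partition: S = [0], T = [1, 2, 3, 4, 5, 6, 7, 8, 9, 10, 11]

Max-flow min-cut theorem verified: both equal 15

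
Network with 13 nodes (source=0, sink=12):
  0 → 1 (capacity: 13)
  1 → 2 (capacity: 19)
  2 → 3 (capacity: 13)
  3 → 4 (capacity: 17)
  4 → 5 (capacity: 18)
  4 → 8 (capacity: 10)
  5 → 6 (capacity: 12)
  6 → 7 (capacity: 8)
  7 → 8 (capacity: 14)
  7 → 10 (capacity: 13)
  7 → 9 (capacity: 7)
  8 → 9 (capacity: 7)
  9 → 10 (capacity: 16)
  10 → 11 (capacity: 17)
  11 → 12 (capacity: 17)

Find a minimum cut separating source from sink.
Min cut value = 13, edges: (2,3)

Min cut value: 13
Partition: S = [0, 1, 2], T = [3, 4, 5, 6, 7, 8, 9, 10, 11, 12]
Cut edges: (2,3)

By max-flow min-cut theorem, max flow = min cut = 13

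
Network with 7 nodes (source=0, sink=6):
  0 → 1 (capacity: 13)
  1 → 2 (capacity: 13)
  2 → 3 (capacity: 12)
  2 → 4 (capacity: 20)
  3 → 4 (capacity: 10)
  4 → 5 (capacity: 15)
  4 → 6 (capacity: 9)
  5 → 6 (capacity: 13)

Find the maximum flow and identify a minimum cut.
Max flow = 13, Min cut edges: (1,2)

Maximum flow: 13
Minimum cut: (1,2)
Partition: S = [0, 1], T = [2, 3, 4, 5, 6]

Max-flow min-cut theorem verified: both equal 13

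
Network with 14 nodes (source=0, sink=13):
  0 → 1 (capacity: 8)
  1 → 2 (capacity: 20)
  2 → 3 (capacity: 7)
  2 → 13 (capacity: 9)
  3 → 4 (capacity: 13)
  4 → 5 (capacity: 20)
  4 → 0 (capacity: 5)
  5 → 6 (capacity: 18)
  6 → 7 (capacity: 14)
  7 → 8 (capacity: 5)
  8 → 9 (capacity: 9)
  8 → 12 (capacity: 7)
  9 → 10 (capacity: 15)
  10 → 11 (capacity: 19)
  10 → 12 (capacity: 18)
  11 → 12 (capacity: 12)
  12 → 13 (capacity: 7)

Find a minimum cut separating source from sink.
Min cut value = 8, edges: (0,1)

Min cut value: 8
Partition: S = [0], T = [1, 2, 3, 4, 5, 6, 7, 8, 9, 10, 11, 12, 13]
Cut edges: (0,1)

By max-flow min-cut theorem, max flow = min cut = 8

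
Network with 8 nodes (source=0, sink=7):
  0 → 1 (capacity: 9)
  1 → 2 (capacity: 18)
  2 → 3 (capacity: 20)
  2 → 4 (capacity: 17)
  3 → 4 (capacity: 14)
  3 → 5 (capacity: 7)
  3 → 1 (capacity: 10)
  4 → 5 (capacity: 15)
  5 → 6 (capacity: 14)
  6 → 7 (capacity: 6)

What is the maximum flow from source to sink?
Maximum flow = 6

Max flow: 6

Flow assignment:
  0 → 1: 6/9
  1 → 2: 9/18
  2 → 3: 9/20
  3 → 4: 2/14
  3 → 5: 4/7
  3 → 1: 3/10
  4 → 5: 2/15
  5 → 6: 6/14
  6 → 7: 6/6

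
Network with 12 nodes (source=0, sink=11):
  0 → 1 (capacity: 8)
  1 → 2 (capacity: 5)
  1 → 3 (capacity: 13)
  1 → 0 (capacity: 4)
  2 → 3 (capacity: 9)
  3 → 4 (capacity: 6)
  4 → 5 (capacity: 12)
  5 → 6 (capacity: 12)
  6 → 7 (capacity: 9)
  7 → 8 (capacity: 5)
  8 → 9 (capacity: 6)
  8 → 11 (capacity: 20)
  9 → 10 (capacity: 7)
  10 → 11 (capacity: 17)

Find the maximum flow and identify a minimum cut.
Max flow = 5, Min cut edges: (7,8)

Maximum flow: 5
Minimum cut: (7,8)
Partition: S = [0, 1, 2, 3, 4, 5, 6, 7], T = [8, 9, 10, 11]

Max-flow min-cut theorem verified: both equal 5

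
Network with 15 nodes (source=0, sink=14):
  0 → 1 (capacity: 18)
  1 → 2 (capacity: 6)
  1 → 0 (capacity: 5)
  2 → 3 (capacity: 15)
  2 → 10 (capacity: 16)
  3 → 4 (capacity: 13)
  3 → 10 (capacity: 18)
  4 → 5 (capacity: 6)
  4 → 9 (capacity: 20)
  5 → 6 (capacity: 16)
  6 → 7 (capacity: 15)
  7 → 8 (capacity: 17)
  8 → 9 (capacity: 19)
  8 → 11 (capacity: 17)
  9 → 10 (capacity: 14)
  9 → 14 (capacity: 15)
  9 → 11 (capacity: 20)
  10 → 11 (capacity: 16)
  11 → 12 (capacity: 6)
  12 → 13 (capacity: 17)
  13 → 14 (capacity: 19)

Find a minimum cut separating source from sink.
Min cut value = 6, edges: (1,2)

Min cut value: 6
Partition: S = [0, 1], T = [2, 3, 4, 5, 6, 7, 8, 9, 10, 11, 12, 13, 14]
Cut edges: (1,2)

By max-flow min-cut theorem, max flow = min cut = 6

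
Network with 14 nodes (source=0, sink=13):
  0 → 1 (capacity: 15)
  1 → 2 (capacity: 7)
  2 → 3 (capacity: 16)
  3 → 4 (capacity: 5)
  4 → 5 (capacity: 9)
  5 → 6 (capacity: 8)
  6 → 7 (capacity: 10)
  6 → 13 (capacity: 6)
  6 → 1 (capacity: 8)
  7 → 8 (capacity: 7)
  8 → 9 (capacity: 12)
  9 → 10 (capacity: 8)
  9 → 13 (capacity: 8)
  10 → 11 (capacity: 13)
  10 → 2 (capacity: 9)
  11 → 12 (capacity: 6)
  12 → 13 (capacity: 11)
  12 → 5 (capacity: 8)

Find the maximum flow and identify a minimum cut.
Max flow = 5, Min cut edges: (3,4)

Maximum flow: 5
Minimum cut: (3,4)
Partition: S = [0, 1, 2, 3], T = [4, 5, 6, 7, 8, 9, 10, 11, 12, 13]

Max-flow min-cut theorem verified: both equal 5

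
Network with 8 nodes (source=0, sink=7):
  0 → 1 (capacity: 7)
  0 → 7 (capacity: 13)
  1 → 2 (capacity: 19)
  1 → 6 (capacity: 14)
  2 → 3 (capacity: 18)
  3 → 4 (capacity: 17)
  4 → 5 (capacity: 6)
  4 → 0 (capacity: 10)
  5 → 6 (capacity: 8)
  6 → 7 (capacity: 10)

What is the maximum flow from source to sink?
Maximum flow = 20

Max flow: 20

Flow assignment:
  0 → 1: 7/7
  0 → 7: 13/13
  1 → 6: 7/14
  6 → 7: 7/10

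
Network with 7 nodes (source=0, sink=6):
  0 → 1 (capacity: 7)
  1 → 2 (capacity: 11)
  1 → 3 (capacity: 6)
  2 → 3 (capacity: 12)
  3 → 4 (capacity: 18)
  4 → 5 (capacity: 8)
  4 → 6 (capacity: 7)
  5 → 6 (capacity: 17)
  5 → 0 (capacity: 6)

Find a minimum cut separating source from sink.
Min cut value = 7, edges: (0,1)

Min cut value: 7
Partition: S = [0], T = [1, 2, 3, 4, 5, 6]
Cut edges: (0,1)

By max-flow min-cut theorem, max flow = min cut = 7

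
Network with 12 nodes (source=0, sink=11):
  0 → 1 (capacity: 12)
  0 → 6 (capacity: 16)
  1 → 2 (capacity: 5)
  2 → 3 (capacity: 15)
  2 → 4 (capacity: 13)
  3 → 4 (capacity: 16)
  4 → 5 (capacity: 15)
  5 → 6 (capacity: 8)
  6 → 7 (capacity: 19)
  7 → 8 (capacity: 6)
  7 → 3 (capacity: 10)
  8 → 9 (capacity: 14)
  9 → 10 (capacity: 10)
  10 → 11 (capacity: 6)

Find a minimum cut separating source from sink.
Min cut value = 6, edges: (10,11)

Min cut value: 6
Partition: S = [0, 1, 2, 3, 4, 5, 6, 7, 8, 9, 10], T = [11]
Cut edges: (10,11)

By max-flow min-cut theorem, max flow = min cut = 6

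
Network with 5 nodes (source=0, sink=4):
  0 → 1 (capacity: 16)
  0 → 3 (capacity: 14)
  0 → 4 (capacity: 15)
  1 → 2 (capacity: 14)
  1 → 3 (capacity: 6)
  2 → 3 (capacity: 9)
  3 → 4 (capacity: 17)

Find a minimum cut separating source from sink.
Min cut value = 32, edges: (0,4), (3,4)

Min cut value: 32
Partition: S = [0, 1, 2, 3], T = [4]
Cut edges: (0,4), (3,4)

By max-flow min-cut theorem, max flow = min cut = 32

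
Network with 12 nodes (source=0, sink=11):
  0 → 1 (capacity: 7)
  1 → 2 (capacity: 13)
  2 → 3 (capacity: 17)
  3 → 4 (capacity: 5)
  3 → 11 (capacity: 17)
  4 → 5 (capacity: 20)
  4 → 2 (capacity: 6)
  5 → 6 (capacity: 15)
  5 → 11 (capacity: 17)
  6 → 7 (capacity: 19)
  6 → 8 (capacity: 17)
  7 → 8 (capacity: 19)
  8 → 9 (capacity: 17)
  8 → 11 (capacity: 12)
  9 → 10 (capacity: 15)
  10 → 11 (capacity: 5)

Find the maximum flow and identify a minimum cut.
Max flow = 7, Min cut edges: (0,1)

Maximum flow: 7
Minimum cut: (0,1)
Partition: S = [0], T = [1, 2, 3, 4, 5, 6, 7, 8, 9, 10, 11]

Max-flow min-cut theorem verified: both equal 7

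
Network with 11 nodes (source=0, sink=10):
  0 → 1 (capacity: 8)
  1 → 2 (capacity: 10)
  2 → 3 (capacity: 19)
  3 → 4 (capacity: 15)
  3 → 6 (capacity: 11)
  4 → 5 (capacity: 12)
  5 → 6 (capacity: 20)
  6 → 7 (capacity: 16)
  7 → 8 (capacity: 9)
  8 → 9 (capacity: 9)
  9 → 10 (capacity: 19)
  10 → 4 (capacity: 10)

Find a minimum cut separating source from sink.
Min cut value = 8, edges: (0,1)

Min cut value: 8
Partition: S = [0], T = [1, 2, 3, 4, 5, 6, 7, 8, 9, 10]
Cut edges: (0,1)

By max-flow min-cut theorem, max flow = min cut = 8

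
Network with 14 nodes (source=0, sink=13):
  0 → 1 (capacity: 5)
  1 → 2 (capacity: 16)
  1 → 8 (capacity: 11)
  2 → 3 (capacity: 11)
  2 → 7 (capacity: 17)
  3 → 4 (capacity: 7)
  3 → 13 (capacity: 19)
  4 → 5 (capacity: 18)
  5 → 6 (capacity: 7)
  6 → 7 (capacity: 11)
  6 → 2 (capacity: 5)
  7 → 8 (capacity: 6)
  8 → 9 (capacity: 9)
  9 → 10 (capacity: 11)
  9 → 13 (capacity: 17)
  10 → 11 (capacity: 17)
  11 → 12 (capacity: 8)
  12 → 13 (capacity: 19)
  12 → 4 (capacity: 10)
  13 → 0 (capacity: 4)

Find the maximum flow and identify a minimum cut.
Max flow = 5, Min cut edges: (0,1)

Maximum flow: 5
Minimum cut: (0,1)
Partition: S = [0], T = [1, 2, 3, 4, 5, 6, 7, 8, 9, 10, 11, 12, 13]

Max-flow min-cut theorem verified: both equal 5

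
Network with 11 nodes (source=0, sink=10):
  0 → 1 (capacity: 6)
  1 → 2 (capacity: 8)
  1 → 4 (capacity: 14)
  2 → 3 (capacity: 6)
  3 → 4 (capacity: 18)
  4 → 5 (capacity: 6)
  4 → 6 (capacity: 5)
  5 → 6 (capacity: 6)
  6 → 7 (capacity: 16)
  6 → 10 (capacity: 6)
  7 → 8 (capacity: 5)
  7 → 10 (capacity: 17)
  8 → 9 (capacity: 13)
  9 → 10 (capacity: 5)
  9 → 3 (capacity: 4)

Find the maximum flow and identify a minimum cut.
Max flow = 6, Min cut edges: (0,1)

Maximum flow: 6
Minimum cut: (0,1)
Partition: S = [0], T = [1, 2, 3, 4, 5, 6, 7, 8, 9, 10]

Max-flow min-cut theorem verified: both equal 6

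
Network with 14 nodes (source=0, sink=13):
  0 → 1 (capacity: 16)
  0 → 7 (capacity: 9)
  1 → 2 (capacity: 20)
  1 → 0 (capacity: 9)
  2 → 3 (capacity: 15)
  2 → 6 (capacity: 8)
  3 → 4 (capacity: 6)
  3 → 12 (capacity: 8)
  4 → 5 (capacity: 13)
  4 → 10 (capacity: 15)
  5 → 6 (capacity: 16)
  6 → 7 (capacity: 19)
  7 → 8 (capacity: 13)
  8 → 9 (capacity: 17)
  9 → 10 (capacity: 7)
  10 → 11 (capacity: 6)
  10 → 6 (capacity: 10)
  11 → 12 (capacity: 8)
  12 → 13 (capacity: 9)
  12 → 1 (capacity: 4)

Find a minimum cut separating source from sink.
Min cut value = 9, edges: (12,13)

Min cut value: 9
Partition: S = [0, 1, 2, 3, 4, 5, 6, 7, 8, 9, 10, 11, 12], T = [13]
Cut edges: (12,13)

By max-flow min-cut theorem, max flow = min cut = 9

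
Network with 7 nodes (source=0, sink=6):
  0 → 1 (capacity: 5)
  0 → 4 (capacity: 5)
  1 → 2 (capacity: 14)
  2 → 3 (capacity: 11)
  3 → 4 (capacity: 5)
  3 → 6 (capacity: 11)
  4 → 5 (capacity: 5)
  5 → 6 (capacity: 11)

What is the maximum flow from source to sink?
Maximum flow = 10

Max flow: 10

Flow assignment:
  0 → 1: 5/5
  0 → 4: 5/5
  1 → 2: 5/14
  2 → 3: 5/11
  3 → 6: 5/11
  4 → 5: 5/5
  5 → 6: 5/11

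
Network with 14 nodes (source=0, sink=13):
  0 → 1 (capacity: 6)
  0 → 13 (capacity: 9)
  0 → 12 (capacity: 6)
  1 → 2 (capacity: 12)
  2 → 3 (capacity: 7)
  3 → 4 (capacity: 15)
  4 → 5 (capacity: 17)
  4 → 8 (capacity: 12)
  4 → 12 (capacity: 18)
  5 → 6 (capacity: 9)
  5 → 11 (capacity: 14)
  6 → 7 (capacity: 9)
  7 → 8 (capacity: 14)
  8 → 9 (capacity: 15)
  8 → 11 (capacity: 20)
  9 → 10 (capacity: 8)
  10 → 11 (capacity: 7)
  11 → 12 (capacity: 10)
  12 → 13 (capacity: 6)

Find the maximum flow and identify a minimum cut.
Max flow = 15, Min cut edges: (0,13), (12,13)

Maximum flow: 15
Minimum cut: (0,13), (12,13)
Partition: S = [0, 1, 2, 3, 4, 5, 6, 7, 8, 9, 10, 11, 12], T = [13]

Max-flow min-cut theorem verified: both equal 15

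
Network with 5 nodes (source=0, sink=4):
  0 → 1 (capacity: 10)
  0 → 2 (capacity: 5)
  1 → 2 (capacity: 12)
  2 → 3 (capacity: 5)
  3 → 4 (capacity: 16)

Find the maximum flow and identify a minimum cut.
Max flow = 5, Min cut edges: (2,3)

Maximum flow: 5
Minimum cut: (2,3)
Partition: S = [0, 1, 2], T = [3, 4]

Max-flow min-cut theorem verified: both equal 5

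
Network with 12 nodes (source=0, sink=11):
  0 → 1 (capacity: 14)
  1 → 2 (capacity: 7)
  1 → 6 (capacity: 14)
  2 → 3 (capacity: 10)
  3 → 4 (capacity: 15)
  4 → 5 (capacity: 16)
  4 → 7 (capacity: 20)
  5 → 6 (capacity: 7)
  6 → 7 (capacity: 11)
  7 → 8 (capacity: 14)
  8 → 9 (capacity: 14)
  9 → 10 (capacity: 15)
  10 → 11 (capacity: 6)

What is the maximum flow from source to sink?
Maximum flow = 6

Max flow: 6

Flow assignment:
  0 → 1: 6/14
  1 → 2: 3/7
  1 → 6: 3/14
  2 → 3: 3/10
  3 → 4: 3/15
  4 → 7: 3/20
  6 → 7: 3/11
  7 → 8: 6/14
  8 → 9: 6/14
  9 → 10: 6/15
  10 → 11: 6/6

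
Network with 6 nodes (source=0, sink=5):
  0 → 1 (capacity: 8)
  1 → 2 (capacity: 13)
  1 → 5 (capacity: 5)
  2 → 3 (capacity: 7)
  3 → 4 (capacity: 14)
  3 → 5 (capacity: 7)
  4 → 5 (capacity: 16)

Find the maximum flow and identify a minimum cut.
Max flow = 8, Min cut edges: (0,1)

Maximum flow: 8
Minimum cut: (0,1)
Partition: S = [0], T = [1, 2, 3, 4, 5]

Max-flow min-cut theorem verified: both equal 8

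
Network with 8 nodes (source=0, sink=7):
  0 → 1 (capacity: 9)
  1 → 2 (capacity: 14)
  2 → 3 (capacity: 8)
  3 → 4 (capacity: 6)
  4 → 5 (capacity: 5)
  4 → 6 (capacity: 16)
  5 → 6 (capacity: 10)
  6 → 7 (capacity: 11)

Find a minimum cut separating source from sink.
Min cut value = 6, edges: (3,4)

Min cut value: 6
Partition: S = [0, 1, 2, 3], T = [4, 5, 6, 7]
Cut edges: (3,4)

By max-flow min-cut theorem, max flow = min cut = 6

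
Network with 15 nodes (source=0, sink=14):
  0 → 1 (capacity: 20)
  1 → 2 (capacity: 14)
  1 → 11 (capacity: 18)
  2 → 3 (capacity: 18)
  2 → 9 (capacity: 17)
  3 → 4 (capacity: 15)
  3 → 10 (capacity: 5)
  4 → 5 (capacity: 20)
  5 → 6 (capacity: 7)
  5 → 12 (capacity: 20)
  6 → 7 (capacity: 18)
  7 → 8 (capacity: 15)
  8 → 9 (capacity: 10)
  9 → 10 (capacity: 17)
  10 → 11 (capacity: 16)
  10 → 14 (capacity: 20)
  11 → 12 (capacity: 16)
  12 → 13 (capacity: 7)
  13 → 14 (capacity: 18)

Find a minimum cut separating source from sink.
Min cut value = 20, edges: (0,1)

Min cut value: 20
Partition: S = [0], T = [1, 2, 3, 4, 5, 6, 7, 8, 9, 10, 11, 12, 13, 14]
Cut edges: (0,1)

By max-flow min-cut theorem, max flow = min cut = 20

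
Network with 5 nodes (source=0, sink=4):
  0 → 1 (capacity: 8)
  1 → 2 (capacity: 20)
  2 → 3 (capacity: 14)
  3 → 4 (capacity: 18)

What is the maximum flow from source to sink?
Maximum flow = 8

Max flow: 8

Flow assignment:
  0 → 1: 8/8
  1 → 2: 8/20
  2 → 3: 8/14
  3 → 4: 8/18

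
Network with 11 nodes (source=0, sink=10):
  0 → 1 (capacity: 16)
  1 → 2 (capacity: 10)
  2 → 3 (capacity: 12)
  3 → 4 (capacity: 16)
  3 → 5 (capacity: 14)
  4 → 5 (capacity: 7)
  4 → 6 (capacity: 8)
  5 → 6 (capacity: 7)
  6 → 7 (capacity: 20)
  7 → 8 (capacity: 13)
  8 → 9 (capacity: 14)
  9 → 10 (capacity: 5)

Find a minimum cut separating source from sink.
Min cut value = 5, edges: (9,10)

Min cut value: 5
Partition: S = [0, 1, 2, 3, 4, 5, 6, 7, 8, 9], T = [10]
Cut edges: (9,10)

By max-flow min-cut theorem, max flow = min cut = 5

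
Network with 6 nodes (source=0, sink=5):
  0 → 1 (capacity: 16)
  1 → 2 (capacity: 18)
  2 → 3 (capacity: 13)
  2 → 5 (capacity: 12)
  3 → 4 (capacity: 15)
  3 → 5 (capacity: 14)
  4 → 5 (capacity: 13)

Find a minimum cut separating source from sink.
Min cut value = 16, edges: (0,1)

Min cut value: 16
Partition: S = [0], T = [1, 2, 3, 4, 5]
Cut edges: (0,1)

By max-flow min-cut theorem, max flow = min cut = 16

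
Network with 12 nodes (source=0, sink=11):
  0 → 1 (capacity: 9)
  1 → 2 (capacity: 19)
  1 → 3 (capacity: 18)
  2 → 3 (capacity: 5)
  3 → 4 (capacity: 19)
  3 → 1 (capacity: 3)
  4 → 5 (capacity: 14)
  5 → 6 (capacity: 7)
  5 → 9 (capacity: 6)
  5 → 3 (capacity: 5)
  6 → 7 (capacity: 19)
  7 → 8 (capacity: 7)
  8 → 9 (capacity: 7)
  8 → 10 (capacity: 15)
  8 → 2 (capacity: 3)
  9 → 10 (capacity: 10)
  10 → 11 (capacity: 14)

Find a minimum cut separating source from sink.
Min cut value = 9, edges: (0,1)

Min cut value: 9
Partition: S = [0], T = [1, 2, 3, 4, 5, 6, 7, 8, 9, 10, 11]
Cut edges: (0,1)

By max-flow min-cut theorem, max flow = min cut = 9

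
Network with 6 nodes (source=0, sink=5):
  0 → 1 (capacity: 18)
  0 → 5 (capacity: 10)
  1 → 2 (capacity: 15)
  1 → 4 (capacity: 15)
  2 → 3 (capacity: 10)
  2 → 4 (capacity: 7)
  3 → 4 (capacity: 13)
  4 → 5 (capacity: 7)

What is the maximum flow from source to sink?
Maximum flow = 17

Max flow: 17

Flow assignment:
  0 → 1: 7/18
  0 → 5: 10/10
  1 → 4: 7/15
  4 → 5: 7/7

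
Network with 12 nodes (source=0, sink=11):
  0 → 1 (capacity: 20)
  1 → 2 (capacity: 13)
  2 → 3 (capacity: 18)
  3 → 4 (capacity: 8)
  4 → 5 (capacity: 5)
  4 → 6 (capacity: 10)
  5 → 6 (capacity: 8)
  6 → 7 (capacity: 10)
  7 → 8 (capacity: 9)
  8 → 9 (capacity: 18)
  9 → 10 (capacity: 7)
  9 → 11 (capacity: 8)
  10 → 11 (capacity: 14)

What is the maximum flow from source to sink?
Maximum flow = 8

Max flow: 8

Flow assignment:
  0 → 1: 8/20
  1 → 2: 8/13
  2 → 3: 8/18
  3 → 4: 8/8
  4 → 6: 8/10
  6 → 7: 8/10
  7 → 8: 8/9
  8 → 9: 8/18
  9 → 11: 8/8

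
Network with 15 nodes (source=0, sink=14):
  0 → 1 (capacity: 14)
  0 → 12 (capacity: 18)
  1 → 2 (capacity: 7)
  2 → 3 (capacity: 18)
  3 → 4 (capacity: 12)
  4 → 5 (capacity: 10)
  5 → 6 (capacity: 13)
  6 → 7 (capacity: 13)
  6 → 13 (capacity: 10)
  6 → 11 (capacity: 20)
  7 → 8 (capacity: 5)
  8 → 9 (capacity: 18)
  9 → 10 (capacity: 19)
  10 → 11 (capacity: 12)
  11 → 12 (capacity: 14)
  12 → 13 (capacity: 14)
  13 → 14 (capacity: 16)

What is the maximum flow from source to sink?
Maximum flow = 16

Max flow: 16

Flow assignment:
  0 → 1: 7/14
  0 → 12: 9/18
  1 → 2: 7/7
  2 → 3: 7/18
  3 → 4: 7/12
  4 → 5: 7/10
  5 → 6: 7/13
  6 → 13: 7/10
  12 → 13: 9/14
  13 → 14: 16/16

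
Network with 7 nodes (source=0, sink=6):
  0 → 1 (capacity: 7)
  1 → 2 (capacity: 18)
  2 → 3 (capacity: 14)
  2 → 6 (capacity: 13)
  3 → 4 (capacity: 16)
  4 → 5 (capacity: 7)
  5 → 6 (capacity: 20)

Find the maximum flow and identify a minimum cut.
Max flow = 7, Min cut edges: (0,1)

Maximum flow: 7
Minimum cut: (0,1)
Partition: S = [0], T = [1, 2, 3, 4, 5, 6]

Max-flow min-cut theorem verified: both equal 7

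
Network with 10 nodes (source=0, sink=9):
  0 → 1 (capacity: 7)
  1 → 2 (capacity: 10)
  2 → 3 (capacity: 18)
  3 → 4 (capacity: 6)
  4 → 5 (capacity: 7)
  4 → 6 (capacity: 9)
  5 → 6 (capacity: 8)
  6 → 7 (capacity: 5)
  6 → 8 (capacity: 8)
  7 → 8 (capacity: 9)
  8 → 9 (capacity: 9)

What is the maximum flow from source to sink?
Maximum flow = 6

Max flow: 6

Flow assignment:
  0 → 1: 6/7
  1 → 2: 6/10
  2 → 3: 6/18
  3 → 4: 6/6
  4 → 6: 6/9
  6 → 8: 6/8
  8 → 9: 6/9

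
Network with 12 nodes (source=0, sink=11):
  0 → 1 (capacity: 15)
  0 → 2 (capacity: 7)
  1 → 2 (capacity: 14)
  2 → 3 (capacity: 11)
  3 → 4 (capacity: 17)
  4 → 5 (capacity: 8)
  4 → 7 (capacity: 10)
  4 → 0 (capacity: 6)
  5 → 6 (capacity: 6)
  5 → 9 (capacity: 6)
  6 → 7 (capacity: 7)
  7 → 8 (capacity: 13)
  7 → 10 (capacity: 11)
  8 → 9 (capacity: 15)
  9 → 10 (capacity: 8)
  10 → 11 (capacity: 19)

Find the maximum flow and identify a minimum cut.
Max flow = 11, Min cut edges: (2,3)

Maximum flow: 11
Minimum cut: (2,3)
Partition: S = [0, 1, 2], T = [3, 4, 5, 6, 7, 8, 9, 10, 11]

Max-flow min-cut theorem verified: both equal 11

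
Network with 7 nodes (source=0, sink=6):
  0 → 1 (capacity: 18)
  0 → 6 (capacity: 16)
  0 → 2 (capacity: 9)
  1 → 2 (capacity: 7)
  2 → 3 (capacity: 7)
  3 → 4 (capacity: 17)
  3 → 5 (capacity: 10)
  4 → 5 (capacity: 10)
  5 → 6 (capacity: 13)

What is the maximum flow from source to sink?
Maximum flow = 23

Max flow: 23

Flow assignment:
  0 → 1: 7/18
  0 → 6: 16/16
  1 → 2: 7/7
  2 → 3: 7/7
  3 → 5: 7/10
  5 → 6: 7/13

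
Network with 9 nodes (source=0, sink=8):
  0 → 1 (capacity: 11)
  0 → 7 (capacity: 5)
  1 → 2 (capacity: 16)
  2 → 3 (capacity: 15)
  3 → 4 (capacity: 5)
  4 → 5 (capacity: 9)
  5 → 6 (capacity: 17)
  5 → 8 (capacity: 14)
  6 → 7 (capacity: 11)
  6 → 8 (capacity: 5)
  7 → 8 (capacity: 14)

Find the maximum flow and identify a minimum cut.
Max flow = 10, Min cut edges: (0,7), (3,4)

Maximum flow: 10
Minimum cut: (0,7), (3,4)
Partition: S = [0, 1, 2, 3], T = [4, 5, 6, 7, 8]

Max-flow min-cut theorem verified: both equal 10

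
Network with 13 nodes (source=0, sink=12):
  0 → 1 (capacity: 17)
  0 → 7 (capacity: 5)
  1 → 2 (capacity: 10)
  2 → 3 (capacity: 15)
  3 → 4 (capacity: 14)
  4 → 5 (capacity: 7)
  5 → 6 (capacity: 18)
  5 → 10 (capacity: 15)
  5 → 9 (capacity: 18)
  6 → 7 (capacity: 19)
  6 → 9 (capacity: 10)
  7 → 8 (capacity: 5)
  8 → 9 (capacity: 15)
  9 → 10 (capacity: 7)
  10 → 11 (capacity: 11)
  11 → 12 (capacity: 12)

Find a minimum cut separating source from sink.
Min cut value = 11, edges: (10,11)

Min cut value: 11
Partition: S = [0, 1, 2, 3, 4, 5, 6, 7, 8, 9, 10], T = [11, 12]
Cut edges: (10,11)

By max-flow min-cut theorem, max flow = min cut = 11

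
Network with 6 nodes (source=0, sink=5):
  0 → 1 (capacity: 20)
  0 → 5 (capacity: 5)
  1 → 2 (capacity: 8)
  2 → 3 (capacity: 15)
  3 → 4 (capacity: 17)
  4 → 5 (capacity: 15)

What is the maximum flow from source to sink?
Maximum flow = 13

Max flow: 13

Flow assignment:
  0 → 1: 8/20
  0 → 5: 5/5
  1 → 2: 8/8
  2 → 3: 8/15
  3 → 4: 8/17
  4 → 5: 8/15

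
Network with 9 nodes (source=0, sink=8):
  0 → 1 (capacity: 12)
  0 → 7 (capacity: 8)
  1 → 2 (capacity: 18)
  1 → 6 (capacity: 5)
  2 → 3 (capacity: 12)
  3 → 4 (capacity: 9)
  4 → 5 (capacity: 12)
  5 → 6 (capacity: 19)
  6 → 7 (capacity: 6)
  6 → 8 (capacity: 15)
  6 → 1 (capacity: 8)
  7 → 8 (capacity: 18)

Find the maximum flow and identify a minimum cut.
Max flow = 20, Min cut edges: (0,1), (0,7)

Maximum flow: 20
Minimum cut: (0,1), (0,7)
Partition: S = [0], T = [1, 2, 3, 4, 5, 6, 7, 8]

Max-flow min-cut theorem verified: both equal 20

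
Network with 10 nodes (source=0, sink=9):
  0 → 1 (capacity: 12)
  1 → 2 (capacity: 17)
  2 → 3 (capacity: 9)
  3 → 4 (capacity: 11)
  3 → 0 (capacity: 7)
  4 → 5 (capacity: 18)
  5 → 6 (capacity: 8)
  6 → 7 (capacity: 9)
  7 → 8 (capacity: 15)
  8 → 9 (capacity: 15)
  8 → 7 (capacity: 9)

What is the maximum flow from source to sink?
Maximum flow = 8

Max flow: 8

Flow assignment:
  0 → 1: 9/12
  1 → 2: 9/17
  2 → 3: 9/9
  3 → 4: 8/11
  3 → 0: 1/7
  4 → 5: 8/18
  5 → 6: 8/8
  6 → 7: 8/9
  7 → 8: 8/15
  8 → 9: 8/15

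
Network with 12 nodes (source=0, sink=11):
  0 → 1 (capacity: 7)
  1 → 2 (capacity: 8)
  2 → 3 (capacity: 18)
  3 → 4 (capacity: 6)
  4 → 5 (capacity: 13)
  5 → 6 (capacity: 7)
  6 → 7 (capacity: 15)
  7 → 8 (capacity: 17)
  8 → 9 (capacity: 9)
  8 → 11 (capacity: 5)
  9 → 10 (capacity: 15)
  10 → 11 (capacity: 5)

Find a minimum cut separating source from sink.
Min cut value = 6, edges: (3,4)

Min cut value: 6
Partition: S = [0, 1, 2, 3], T = [4, 5, 6, 7, 8, 9, 10, 11]
Cut edges: (3,4)

By max-flow min-cut theorem, max flow = min cut = 6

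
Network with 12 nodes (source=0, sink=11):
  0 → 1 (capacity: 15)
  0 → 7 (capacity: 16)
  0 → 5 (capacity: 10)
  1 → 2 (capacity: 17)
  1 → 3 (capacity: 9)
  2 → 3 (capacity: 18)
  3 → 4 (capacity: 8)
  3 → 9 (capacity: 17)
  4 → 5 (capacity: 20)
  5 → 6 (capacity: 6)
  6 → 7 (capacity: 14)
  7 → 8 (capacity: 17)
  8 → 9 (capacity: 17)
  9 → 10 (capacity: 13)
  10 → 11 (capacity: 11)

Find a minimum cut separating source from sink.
Min cut value = 11, edges: (10,11)

Min cut value: 11
Partition: S = [0, 1, 2, 3, 4, 5, 6, 7, 8, 9, 10], T = [11]
Cut edges: (10,11)

By max-flow min-cut theorem, max flow = min cut = 11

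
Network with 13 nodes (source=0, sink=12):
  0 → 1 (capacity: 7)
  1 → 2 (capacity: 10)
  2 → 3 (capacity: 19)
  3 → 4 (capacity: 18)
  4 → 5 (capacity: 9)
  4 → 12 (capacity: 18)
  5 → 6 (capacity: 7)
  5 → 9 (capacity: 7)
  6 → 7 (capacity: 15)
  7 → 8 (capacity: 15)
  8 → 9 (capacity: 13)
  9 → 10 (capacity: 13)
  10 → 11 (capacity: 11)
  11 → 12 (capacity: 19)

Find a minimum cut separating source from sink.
Min cut value = 7, edges: (0,1)

Min cut value: 7
Partition: S = [0], T = [1, 2, 3, 4, 5, 6, 7, 8, 9, 10, 11, 12]
Cut edges: (0,1)

By max-flow min-cut theorem, max flow = min cut = 7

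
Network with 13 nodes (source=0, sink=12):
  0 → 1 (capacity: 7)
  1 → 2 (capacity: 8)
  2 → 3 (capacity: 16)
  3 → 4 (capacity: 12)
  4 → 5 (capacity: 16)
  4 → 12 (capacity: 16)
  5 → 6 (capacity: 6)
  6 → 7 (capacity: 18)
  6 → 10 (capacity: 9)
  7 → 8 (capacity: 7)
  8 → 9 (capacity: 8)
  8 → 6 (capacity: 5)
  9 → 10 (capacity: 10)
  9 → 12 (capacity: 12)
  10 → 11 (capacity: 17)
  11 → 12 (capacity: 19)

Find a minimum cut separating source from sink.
Min cut value = 7, edges: (0,1)

Min cut value: 7
Partition: S = [0], T = [1, 2, 3, 4, 5, 6, 7, 8, 9, 10, 11, 12]
Cut edges: (0,1)

By max-flow min-cut theorem, max flow = min cut = 7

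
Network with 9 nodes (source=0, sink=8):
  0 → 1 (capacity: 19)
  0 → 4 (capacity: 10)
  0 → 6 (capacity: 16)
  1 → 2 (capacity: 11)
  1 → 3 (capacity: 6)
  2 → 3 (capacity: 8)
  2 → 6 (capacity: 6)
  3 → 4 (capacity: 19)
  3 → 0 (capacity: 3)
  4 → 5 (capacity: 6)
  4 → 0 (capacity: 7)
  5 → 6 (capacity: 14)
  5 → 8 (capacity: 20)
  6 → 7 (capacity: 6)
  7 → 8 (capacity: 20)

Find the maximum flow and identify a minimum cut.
Max flow = 12, Min cut edges: (4,5), (6,7)

Maximum flow: 12
Minimum cut: (4,5), (6,7)
Partition: S = [0, 1, 2, 3, 4, 6], T = [5, 7, 8]

Max-flow min-cut theorem verified: both equal 12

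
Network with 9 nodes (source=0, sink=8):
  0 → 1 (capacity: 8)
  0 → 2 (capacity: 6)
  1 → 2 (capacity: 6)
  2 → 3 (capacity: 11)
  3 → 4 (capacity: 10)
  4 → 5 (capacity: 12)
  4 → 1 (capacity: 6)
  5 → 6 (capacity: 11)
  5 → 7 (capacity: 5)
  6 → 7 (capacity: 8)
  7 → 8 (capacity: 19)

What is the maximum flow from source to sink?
Maximum flow = 10

Max flow: 10

Flow assignment:
  0 → 1: 6/8
  0 → 2: 4/6
  1 → 2: 6/6
  2 → 3: 10/11
  3 → 4: 10/10
  4 → 5: 10/12
  5 → 6: 5/11
  5 → 7: 5/5
  6 → 7: 5/8
  7 → 8: 10/19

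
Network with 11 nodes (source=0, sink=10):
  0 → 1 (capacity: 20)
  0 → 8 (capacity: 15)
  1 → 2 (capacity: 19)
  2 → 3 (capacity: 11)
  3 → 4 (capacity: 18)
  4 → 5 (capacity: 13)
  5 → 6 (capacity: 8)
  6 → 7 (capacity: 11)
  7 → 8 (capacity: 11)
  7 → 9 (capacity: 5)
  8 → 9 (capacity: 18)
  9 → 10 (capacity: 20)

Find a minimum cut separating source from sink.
Min cut value = 20, edges: (9,10)

Min cut value: 20
Partition: S = [0, 1, 2, 3, 4, 5, 6, 7, 8, 9], T = [10]
Cut edges: (9,10)

By max-flow min-cut theorem, max flow = min cut = 20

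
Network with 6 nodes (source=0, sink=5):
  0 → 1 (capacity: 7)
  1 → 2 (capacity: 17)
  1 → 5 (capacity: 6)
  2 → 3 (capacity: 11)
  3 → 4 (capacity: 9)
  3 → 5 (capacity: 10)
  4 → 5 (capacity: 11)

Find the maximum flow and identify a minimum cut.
Max flow = 7, Min cut edges: (0,1)

Maximum flow: 7
Minimum cut: (0,1)
Partition: S = [0], T = [1, 2, 3, 4, 5]

Max-flow min-cut theorem verified: both equal 7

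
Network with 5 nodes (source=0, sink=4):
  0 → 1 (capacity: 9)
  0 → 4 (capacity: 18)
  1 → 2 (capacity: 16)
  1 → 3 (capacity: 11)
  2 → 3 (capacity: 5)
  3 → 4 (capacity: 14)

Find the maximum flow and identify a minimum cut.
Max flow = 27, Min cut edges: (0,1), (0,4)

Maximum flow: 27
Minimum cut: (0,1), (0,4)
Partition: S = [0], T = [1, 2, 3, 4]

Max-flow min-cut theorem verified: both equal 27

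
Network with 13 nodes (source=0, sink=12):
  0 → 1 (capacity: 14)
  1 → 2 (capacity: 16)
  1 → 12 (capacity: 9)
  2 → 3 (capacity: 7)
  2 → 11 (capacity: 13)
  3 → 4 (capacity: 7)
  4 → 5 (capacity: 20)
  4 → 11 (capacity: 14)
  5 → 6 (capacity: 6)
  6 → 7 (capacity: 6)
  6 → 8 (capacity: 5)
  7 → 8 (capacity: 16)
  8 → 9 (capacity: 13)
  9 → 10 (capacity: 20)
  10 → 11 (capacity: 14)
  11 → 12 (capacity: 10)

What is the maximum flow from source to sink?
Maximum flow = 14

Max flow: 14

Flow assignment:
  0 → 1: 14/14
  1 → 2: 5/16
  1 → 12: 9/9
  2 → 11: 5/13
  11 → 12: 5/10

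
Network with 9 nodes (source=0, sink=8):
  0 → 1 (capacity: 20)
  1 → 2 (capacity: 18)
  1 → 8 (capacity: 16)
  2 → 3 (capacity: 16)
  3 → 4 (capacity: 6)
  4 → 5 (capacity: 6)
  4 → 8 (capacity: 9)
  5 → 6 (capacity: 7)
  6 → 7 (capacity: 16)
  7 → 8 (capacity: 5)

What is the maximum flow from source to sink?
Maximum flow = 20

Max flow: 20

Flow assignment:
  0 → 1: 20/20
  1 → 2: 4/18
  1 → 8: 16/16
  2 → 3: 4/16
  3 → 4: 4/6
  4 → 8: 4/9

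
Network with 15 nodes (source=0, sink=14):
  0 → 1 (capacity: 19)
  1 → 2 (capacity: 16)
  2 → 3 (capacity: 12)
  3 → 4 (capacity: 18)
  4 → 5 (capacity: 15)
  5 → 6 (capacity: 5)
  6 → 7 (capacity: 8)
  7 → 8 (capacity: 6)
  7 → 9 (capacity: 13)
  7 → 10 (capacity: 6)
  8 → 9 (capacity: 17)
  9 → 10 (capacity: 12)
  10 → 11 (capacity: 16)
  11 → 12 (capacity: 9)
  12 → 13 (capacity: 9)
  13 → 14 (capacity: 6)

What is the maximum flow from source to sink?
Maximum flow = 5

Max flow: 5

Flow assignment:
  0 → 1: 5/19
  1 → 2: 5/16
  2 → 3: 5/12
  3 → 4: 5/18
  4 → 5: 5/15
  5 → 6: 5/5
  6 → 7: 5/8
  7 → 10: 5/6
  10 → 11: 5/16
  11 → 12: 5/9
  12 → 13: 5/9
  13 → 14: 5/6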